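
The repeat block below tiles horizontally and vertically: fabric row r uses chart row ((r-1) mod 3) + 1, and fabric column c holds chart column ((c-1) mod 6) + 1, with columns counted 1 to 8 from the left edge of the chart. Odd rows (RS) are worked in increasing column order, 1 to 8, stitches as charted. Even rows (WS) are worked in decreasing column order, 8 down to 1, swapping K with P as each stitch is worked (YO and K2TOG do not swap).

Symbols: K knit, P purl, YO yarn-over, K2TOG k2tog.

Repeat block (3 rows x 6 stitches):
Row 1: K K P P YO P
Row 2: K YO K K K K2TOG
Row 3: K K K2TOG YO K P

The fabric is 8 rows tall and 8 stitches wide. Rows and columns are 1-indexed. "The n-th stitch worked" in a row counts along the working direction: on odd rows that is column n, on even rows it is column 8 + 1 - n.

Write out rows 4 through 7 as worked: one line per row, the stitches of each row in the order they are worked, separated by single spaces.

Row 4: chart row 1, WS - tiled (columns 1-8): K K P P YO P K K; work from column 8 back to 1 with K<->P swapped.
Row 5: chart row 2, RS - tile across columns 1-8 and work as-is.
Row 6: chart row 3, WS - tiled (columns 1-8): K K K2TOG YO K P K K; work from column 8 back to 1 with K<->P swapped.
Row 7: chart row 1, RS - tile across columns 1-8 and work as-is.

Rows as worked:
P P K YO K K P P
K YO K K K K2TOG K YO
P P K P YO K2TOG P P
K K P P YO P K K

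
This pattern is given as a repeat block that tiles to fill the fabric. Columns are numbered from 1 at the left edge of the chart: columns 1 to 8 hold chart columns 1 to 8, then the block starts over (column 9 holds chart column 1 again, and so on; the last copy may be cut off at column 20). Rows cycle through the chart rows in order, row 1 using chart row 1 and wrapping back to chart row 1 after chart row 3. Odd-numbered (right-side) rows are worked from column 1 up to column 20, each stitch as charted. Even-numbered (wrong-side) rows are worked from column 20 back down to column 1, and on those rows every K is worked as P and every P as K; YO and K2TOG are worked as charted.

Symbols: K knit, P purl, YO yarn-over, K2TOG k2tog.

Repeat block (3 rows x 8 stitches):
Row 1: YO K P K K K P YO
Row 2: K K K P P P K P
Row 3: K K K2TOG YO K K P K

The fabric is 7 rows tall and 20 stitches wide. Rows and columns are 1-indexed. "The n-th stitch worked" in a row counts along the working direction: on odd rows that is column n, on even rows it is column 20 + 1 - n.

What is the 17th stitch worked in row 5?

Result:
K

Derivation:
Row 5 uses chart row ((5-1) mod 3)+1 = 2. Row 5 is odd, so RS.
Chart row 2 tiled across columns 1-20: K K K P P P K P K K K P P P K P K K K P
RS row: no reversal, no swap; stitch n worked = column n.
Counting 17 along the worked row gives K.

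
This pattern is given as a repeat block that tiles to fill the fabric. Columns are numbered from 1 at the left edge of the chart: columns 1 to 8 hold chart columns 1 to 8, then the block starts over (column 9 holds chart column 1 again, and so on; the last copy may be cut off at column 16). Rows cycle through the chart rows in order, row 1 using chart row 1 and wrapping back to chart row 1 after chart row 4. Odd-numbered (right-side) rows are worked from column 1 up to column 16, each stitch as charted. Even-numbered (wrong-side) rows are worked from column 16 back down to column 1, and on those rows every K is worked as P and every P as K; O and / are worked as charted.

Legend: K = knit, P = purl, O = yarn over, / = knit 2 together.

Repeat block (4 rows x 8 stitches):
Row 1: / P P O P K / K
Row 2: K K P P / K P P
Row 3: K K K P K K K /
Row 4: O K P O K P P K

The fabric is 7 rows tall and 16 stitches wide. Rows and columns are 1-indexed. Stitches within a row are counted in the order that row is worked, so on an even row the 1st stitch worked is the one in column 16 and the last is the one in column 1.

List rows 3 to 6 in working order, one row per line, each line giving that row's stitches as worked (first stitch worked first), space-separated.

Row 3: chart row 3, RS - tile across columns 1-16 and work as-is.
Row 4: chart row 4, WS - tiled (columns 1-16): O K P O K P P K O K P O K P P K; work from column 16 back to 1 with K<->P swapped.
Row 5: chart row 1, RS - tile across columns 1-16 and work as-is.
Row 6: chart row 2, WS - tiled (columns 1-16): K K P P / K P P K K P P / K P P; work from column 16 back to 1 with K<->P swapped.

== ROWS AS WORKED ==
K K K P K K K / K K K P K K K /
P K K P O K P O P K K P O K P O
/ P P O P K / K / P P O P K / K
K K P / K K P P K K P / K K P P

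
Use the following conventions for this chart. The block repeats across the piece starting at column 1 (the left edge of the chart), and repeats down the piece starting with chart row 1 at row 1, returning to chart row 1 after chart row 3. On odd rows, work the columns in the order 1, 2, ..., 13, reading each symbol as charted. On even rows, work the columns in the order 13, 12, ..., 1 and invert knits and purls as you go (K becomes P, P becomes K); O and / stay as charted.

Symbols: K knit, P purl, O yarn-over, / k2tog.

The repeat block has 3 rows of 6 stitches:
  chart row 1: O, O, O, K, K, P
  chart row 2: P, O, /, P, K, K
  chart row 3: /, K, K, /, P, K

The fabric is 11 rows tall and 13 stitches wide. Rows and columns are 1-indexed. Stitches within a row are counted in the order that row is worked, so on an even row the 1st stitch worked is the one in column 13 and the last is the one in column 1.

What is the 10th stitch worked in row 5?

Result:
P

Derivation:
Row 5: (5-1) mod 3 = 1, so use chart row 2. Odd row -> RS.
Chart row 2 tiled across columns 1-13: P O / P K K P O / P K K P
Right side: take the tiled row as-is (worked left to right from column 1).
The 10th stitch worked is P.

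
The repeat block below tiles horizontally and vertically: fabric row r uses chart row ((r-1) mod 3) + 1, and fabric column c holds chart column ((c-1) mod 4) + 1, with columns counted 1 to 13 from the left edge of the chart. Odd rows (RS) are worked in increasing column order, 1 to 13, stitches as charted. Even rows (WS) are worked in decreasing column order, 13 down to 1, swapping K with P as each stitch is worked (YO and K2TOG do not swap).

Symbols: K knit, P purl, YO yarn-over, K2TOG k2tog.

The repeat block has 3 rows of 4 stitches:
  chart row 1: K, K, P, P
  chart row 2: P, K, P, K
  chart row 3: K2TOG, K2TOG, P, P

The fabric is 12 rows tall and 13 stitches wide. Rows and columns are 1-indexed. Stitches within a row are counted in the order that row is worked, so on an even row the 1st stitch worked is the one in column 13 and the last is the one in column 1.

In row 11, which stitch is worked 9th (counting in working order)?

Row 11 uses chart row ((11-1) mod 3)+1 = 2. Row 11 is odd, so RS.
Chart row 2 tiled across columns 1-13: P K P K P K P K P K P K P
RS: work column 1 to column 13, symbols as charted — the tiled row is the row as worked.
Counting 9 along the worked row gives P.

Stitch:
P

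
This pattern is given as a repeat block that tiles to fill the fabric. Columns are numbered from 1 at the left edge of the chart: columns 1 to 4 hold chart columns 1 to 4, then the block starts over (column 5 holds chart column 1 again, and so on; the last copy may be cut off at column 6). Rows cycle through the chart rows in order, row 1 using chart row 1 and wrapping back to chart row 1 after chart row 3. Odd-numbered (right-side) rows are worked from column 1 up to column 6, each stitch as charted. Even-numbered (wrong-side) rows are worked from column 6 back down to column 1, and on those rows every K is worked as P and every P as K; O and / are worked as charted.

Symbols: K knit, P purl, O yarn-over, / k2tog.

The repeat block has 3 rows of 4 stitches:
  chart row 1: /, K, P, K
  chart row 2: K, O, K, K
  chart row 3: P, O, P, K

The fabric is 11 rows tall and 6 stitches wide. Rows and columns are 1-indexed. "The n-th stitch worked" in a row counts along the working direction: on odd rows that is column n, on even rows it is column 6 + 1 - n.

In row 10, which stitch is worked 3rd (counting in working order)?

Result:
P

Derivation:
For row 10: chart row = ((10-1) mod 3) + 1 = 1; this is a WS (even) row.
Chart row 1 tiled across columns 1-6: / K P K / K
Wrong side: read the tiled row from column 6 down to 1 and exchange K with P (leave O, /).
Row 10 as worked: P / P K P /
Counting 3 along the worked row gives P.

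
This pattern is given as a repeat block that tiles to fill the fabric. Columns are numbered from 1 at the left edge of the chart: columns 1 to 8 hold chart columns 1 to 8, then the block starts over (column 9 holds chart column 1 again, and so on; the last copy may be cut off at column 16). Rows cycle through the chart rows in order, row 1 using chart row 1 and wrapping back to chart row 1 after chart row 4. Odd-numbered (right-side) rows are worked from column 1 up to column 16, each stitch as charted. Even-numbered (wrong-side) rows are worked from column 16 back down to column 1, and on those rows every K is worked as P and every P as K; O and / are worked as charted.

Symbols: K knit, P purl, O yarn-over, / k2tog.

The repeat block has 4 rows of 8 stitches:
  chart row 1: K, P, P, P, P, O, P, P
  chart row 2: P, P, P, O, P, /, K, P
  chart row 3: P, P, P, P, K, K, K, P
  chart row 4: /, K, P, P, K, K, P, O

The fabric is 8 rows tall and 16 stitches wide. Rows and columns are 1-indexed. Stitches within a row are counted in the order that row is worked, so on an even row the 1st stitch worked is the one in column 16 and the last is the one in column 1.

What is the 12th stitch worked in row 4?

== STITCH ==
P

Derivation:
Row 4: (4-1) mod 4 = 3, so use chart row 4. Even row -> WS.
Chart row 4 tiled across columns 1-16: / K P P K K P O / K P P K K P O
WS row: flip the tiled sequence (start at column 16) and apply K<->P; O and / stay.
Row 4 as worked: O K P P K K P / O K P P K K P /
Counting 12 along the worked row gives P.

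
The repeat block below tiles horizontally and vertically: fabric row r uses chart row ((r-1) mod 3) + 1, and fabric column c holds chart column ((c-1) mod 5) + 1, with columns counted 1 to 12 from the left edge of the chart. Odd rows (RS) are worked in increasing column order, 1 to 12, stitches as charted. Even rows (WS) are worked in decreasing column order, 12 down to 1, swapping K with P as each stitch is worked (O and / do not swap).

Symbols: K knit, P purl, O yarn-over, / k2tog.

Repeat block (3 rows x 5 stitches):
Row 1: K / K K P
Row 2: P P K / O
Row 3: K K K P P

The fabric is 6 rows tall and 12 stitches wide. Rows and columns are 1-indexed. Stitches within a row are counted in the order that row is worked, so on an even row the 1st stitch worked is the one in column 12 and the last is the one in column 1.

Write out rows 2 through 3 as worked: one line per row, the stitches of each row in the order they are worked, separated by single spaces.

Row 2: chart row 2, WS - tiled (columns 1-12): P P K / O P P K / O P P; work from column 12 back to 1 with K<->P swapped.
Row 3: chart row 3, RS - tile across columns 1-12 and work as-is.

Result:
K K O / P K K O / P K K
K K K P P K K K P P K K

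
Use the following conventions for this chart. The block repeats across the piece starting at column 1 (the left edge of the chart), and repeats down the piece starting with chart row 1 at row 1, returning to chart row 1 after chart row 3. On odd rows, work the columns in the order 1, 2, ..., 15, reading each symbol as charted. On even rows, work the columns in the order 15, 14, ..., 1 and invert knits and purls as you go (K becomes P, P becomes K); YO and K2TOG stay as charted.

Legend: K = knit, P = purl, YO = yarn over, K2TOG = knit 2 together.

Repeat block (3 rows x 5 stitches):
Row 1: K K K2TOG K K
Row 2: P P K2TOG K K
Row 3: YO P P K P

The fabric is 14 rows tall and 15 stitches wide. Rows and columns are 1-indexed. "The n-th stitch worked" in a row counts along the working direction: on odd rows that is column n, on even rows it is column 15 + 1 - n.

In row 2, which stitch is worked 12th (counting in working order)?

Row 2 uses chart row ((2-1) mod 3)+1 = 2. Row 2 is even, so WS.
Chart row 2 tiled across columns 1-15: P P K2TOG K K P P K2TOG K K P P K2TOG K K
Wrong side: read the tiled row from column 15 down to 1 and exchange K with P (leave YO, K2TOG).
Row 2 as worked: P P K2TOG K K P P K2TOG K K P P K2TOG K K
The 12th stitch worked is P.

Stitch:
P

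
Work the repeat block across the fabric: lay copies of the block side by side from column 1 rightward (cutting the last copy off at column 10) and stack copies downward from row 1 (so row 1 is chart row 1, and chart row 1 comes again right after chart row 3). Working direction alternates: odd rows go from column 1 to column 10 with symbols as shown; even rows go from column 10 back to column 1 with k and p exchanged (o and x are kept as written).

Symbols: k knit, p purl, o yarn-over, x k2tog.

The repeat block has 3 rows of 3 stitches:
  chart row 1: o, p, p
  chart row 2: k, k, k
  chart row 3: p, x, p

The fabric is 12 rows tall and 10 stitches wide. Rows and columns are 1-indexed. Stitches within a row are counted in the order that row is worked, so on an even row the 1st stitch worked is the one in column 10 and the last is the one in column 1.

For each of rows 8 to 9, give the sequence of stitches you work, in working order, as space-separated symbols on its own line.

Rows as worked:
p p p p p p p p p p
p x p p x p p x p p

Derivation:
Row 8: chart row 2, WS - tiled (columns 1-10): k k k k k k k k k k; work from column 10 back to 1 with k<->p swapped.
Row 9: chart row 3, RS - tile across columns 1-10 and work as-is.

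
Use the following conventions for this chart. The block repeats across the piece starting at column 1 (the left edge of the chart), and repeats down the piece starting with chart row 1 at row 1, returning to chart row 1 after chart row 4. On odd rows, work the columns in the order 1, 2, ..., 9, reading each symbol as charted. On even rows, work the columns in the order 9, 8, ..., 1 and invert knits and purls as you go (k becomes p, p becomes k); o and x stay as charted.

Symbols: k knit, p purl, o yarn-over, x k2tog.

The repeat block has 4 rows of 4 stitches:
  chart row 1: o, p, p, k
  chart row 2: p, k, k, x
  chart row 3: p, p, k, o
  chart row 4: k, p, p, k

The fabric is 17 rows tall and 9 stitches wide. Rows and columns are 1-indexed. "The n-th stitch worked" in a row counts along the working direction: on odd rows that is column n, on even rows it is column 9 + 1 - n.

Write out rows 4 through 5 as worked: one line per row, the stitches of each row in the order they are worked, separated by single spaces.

Row 4: chart row 4, WS - tiled (columns 1-9): k p p k k p p k k; work from column 9 back to 1 with k<->p swapped.
Row 5: chart row 1, RS - tile across columns 1-9 and work as-is.

Rows as worked:
p p k k p p k k p
o p p k o p p k o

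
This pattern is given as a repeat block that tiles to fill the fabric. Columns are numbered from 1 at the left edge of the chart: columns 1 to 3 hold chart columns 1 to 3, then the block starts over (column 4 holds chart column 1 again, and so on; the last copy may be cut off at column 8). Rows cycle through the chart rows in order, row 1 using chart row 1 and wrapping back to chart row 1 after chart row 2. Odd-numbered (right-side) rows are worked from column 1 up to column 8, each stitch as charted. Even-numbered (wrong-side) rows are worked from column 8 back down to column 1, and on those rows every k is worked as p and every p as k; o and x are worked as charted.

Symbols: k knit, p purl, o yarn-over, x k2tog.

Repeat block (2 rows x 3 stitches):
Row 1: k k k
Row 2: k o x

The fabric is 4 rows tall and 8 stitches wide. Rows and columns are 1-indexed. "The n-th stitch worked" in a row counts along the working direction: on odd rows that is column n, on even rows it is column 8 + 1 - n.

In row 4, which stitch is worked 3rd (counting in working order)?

For row 4: chart row = ((4-1) mod 2) + 1 = 2; this is a WS (even) row.
Chart row 2 tiled across columns 1-8: k o x k o x k o
WS row: flip the tiled sequence (start at column 8) and apply k<->p; o and x stay.
Row 4 as worked: o p x o p x o p
The 3rd stitch worked is x.

Result:
x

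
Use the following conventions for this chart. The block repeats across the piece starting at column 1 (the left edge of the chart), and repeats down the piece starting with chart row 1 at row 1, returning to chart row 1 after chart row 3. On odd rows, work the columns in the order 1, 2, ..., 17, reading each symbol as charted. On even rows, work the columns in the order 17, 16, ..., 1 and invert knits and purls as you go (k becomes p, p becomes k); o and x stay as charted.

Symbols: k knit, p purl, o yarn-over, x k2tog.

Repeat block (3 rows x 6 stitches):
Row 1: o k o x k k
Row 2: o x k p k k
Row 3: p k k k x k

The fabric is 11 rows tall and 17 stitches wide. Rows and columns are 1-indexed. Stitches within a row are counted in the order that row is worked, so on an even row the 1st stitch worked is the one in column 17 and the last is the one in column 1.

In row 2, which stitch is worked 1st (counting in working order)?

Row 2 uses chart row ((2-1) mod 3)+1 = 2. Row 2 is even, so WS.
Chart row 2 tiled across columns 1-17: o x k p k k o x k p k k o x k p k
Wrong side: read the tiled row from column 17 down to 1 and exchange k with p (leave o, x).
Row 2 as worked: p k p x o p p k p x o p p k p x o
Stitch 1 in working order -> p

Result:
p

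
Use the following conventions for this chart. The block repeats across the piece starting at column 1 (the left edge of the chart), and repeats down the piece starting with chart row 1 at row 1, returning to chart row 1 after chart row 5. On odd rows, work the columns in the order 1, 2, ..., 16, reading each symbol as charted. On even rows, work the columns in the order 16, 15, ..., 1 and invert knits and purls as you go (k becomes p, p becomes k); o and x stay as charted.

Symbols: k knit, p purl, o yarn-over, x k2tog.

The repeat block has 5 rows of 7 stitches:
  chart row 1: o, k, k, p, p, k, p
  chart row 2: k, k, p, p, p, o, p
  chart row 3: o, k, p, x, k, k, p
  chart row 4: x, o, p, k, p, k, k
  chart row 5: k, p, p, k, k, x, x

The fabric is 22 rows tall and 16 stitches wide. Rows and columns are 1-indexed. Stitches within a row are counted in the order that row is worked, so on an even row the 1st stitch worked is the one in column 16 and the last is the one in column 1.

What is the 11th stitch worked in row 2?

Result:
o

Derivation:
Row 2 uses chart row ((2-1) mod 5)+1 = 2. Row 2 is even, so WS.
Chart row 2 tiled across columns 1-16: k k p p p o p k k p p p o p k k
Wrong side: read the tiled row from column 16 down to 1 and exchange k with p (leave o, x).
Row 2 as worked: p p k o k k k p p k o k k k p p
Counting 11 along the worked row gives o.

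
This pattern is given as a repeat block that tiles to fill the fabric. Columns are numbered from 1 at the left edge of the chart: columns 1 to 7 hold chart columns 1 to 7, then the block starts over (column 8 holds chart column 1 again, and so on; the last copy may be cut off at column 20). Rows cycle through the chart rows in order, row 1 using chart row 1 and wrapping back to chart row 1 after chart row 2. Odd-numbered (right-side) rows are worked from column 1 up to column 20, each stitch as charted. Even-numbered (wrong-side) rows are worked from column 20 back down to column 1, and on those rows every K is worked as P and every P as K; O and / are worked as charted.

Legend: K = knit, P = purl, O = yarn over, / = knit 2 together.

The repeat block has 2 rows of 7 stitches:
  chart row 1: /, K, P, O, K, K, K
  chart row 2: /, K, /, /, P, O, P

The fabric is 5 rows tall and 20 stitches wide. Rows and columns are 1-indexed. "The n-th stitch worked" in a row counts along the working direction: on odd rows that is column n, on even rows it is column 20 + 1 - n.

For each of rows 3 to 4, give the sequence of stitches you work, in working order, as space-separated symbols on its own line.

== ROWS AS WORKED ==
/ K P O K K K / K P O K K K / K P O K K
O K / / P / K O K / / P / K O K / / P /

Derivation:
Row 3: chart row 1, RS - tile across columns 1-20 and work as-is.
Row 4: chart row 2, WS - tiled (columns 1-20): / K / / P O P / K / / P O P / K / / P O; work from column 20 back to 1 with K<->P swapped.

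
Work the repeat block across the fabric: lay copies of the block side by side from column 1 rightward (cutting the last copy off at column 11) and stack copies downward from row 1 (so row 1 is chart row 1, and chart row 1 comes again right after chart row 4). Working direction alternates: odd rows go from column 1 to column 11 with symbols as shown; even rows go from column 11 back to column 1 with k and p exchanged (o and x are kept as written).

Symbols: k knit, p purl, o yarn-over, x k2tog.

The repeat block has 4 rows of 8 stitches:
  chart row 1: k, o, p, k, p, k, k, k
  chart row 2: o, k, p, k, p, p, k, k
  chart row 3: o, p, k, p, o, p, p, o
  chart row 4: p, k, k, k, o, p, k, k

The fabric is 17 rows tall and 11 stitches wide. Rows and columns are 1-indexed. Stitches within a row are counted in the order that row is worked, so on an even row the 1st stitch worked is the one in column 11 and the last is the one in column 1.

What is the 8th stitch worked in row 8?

Stitch:
p

Derivation:
Row 8 uses chart row ((8-1) mod 4)+1 = 4. Row 8 is even, so WS.
Chart row 4 tiled across columns 1-11: p k k k o p k k p k k
Wrong side: read the tiled row from column 11 down to 1 and exchange k with p (leave o, x).
Row 8 as worked: p p k p p k o p p p k
Stitch 8 in working order -> p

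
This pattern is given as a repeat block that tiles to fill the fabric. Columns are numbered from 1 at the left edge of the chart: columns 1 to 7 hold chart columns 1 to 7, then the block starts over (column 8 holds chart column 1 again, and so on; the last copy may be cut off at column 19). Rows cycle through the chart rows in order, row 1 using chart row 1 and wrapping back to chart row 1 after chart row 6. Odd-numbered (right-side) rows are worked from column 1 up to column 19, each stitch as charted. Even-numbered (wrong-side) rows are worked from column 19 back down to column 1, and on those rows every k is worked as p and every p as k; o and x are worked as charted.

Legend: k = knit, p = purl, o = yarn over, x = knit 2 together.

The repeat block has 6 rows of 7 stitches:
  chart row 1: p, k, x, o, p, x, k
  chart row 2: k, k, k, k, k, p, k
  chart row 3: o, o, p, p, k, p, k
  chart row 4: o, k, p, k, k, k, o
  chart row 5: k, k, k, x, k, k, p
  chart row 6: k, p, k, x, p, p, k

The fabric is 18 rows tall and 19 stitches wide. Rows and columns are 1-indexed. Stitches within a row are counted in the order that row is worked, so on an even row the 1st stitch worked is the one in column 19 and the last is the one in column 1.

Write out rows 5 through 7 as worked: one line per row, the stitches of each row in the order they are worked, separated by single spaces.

Row 5: chart row 5, RS - tile across columns 1-19 and work as-is.
Row 6: chart row 6, WS - tiled (columns 1-19): k p k x p p k k p k x p p k k p k x p; work from column 19 back to 1 with k<->p swapped.
Row 7: chart row 1, RS - tile across columns 1-19 and work as-is.

Result:
k k k x k k p k k k x k k p k k k x k
k x p k p p k k x p k p p k k x p k p
p k x o p x k p k x o p x k p k x o p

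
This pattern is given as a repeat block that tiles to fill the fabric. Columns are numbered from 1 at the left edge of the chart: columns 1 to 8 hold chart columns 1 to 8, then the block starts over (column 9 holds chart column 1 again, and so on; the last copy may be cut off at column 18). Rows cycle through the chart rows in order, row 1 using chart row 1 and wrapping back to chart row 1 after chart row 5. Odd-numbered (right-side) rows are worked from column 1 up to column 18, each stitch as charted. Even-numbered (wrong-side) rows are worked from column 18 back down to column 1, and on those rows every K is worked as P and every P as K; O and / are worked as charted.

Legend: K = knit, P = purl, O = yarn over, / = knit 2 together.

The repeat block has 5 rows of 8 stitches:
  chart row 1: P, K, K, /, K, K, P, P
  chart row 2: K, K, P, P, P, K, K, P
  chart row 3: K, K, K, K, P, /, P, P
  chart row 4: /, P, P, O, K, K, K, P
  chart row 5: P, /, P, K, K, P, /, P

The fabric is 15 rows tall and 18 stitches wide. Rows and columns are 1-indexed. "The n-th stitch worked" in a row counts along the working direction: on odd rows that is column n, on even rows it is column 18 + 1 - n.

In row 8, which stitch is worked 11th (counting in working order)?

Row 8: (8-1) mod 5 = 2, so use chart row 3. Even row -> WS.
Chart row 3 tiled across columns 1-18: K K K K P / P P K K K K P / P P K K
WS row: flip the tiled sequence (start at column 18) and apply K<->P; O and / stay.
Row 8 as worked: P P K K / K P P P P K K / K P P P P
The 11th stitch worked is K.

Result:
K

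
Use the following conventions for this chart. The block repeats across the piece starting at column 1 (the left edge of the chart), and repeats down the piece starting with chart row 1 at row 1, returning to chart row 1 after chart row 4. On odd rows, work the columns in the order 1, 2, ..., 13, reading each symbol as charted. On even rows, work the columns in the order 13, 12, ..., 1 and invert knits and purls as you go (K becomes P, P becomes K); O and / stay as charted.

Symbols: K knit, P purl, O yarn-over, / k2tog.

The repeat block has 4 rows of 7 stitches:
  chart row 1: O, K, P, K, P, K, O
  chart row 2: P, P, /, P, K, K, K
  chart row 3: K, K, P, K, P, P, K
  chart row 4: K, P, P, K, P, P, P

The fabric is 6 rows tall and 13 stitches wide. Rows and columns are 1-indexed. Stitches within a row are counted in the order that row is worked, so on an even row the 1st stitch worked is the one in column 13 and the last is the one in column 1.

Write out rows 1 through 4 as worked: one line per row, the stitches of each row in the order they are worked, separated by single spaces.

Row 1: chart row 1, RS - tile across columns 1-13 and work as-is.
Row 2: chart row 2, WS - tiled (columns 1-13): P P / P K K K P P / P K K; work from column 13 back to 1 with K<->P swapped.
Row 3: chart row 3, RS - tile across columns 1-13 and work as-is.
Row 4: chart row 4, WS - tiled (columns 1-13): K P P K P P P K P P K P P; work from column 13 back to 1 with K<->P swapped.

Result:
O K P K P K O O K P K P K
P P K / K K P P P K / K K
K K P K P P K K K P K P P
K K P K K P K K K P K K P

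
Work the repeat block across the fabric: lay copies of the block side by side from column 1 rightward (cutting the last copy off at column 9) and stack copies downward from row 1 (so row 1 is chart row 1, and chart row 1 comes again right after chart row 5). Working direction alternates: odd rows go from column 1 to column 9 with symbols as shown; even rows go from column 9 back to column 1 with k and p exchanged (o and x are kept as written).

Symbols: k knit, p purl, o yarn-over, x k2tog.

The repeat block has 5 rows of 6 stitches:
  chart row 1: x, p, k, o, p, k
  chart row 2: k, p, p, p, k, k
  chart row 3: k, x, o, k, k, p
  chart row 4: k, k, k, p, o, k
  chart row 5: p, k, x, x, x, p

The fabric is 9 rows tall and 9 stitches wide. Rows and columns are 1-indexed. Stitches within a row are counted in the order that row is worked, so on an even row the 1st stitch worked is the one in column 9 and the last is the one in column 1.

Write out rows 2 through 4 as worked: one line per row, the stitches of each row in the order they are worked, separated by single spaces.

Row 2: chart row 2, WS - tiled (columns 1-9): k p p p k k k p p; work from column 9 back to 1 with k<->p swapped.
Row 3: chart row 3, RS - tile across columns 1-9 and work as-is.
Row 4: chart row 4, WS - tiled (columns 1-9): k k k p o k k k k; work from column 9 back to 1 with k<->p swapped.

== ROWS AS WORKED ==
k k p p p k k k p
k x o k k p k x o
p p p p o k p p p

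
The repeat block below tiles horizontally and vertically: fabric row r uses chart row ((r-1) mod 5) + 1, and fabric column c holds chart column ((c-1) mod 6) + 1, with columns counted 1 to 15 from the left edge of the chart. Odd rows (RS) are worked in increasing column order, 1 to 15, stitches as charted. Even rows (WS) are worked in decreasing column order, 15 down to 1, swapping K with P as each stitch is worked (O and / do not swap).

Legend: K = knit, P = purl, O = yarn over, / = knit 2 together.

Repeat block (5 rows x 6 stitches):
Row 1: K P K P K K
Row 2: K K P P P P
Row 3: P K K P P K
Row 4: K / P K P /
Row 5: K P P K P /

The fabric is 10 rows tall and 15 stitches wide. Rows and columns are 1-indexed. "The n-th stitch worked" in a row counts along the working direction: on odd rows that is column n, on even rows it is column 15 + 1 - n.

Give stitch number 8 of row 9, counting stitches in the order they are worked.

== STITCH ==
/

Derivation:
Row 9: (9-1) mod 5 = 3, so use chart row 4. Odd row -> RS.
Chart row 4 tiled across columns 1-15: K / P K P / K / P K P / K / P
RS row: no reversal, no swap; stitch n worked = column n.
Counting 8 along the worked row gives /.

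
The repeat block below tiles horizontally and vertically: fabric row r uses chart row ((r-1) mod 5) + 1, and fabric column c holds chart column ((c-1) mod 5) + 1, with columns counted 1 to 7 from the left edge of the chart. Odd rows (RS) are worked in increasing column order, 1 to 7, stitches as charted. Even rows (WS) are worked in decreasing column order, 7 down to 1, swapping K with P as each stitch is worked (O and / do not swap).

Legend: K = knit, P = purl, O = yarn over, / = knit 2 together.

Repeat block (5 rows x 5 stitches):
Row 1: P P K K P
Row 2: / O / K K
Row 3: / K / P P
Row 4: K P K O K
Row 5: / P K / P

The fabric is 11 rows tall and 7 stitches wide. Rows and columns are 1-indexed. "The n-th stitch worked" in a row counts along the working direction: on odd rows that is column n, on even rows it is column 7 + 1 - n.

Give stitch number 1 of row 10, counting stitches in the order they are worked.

Row 10 uses chart row ((10-1) mod 5)+1 = 5. Row 10 is even, so WS.
Chart row 5 tiled across columns 1-7: / P K / P / P
WS: work from column 7 back to column 1 (reverse the tiled row), swapping K<->P (O and / unchanged).
Row 10 as worked: K / K / P K /
Stitch 1 in working order -> K

Result:
K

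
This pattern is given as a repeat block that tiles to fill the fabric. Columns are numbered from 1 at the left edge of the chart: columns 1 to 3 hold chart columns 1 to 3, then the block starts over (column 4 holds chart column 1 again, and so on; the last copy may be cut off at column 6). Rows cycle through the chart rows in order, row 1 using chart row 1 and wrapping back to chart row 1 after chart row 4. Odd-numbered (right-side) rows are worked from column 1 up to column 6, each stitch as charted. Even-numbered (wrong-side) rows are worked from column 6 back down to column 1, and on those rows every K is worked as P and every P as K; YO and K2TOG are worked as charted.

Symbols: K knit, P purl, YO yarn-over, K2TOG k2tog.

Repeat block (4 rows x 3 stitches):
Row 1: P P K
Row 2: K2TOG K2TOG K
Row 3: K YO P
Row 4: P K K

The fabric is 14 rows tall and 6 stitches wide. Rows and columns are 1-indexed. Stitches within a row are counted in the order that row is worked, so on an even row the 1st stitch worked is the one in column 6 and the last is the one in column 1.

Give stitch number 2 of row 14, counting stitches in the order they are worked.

== STITCH ==
K2TOG

Derivation:
Row 14 uses chart row ((14-1) mod 4)+1 = 2. Row 14 is even, so WS.
Chart row 2 tiled across columns 1-6: K2TOG K2TOG K K2TOG K2TOG K
WS: work from column 6 back to column 1 (reverse the tiled row), swapping K<->P (YO and K2TOG unchanged).
Row 14 as worked: P K2TOG K2TOG P K2TOG K2TOG
Counting 2 along the worked row gives K2TOG.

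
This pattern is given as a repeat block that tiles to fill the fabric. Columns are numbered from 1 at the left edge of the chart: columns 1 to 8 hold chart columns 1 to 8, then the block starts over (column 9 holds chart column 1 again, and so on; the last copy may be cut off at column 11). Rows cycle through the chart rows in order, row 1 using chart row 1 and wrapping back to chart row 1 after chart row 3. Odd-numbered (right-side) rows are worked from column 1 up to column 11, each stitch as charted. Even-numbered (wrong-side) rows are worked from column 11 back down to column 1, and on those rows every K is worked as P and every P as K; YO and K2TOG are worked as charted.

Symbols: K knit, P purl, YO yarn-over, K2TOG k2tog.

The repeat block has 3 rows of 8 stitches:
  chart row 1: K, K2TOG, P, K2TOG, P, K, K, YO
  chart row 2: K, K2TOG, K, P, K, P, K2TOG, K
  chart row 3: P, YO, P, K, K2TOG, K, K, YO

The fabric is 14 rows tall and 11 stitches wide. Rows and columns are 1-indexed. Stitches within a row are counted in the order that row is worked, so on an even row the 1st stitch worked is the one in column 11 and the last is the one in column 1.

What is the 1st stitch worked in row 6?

== STITCH ==
K

Derivation:
Row 6: (6-1) mod 3 = 2, so use chart row 3. Even row -> WS.
Chart row 3 tiled across columns 1-11: P YO P K K2TOG K K YO P YO P
WS row: flip the tiled sequence (start at column 11) and apply K<->P; YO and K2TOG stay.
Row 6 as worked: K YO K YO P P K2TOG P K YO K
Counting 1 along the worked row gives K.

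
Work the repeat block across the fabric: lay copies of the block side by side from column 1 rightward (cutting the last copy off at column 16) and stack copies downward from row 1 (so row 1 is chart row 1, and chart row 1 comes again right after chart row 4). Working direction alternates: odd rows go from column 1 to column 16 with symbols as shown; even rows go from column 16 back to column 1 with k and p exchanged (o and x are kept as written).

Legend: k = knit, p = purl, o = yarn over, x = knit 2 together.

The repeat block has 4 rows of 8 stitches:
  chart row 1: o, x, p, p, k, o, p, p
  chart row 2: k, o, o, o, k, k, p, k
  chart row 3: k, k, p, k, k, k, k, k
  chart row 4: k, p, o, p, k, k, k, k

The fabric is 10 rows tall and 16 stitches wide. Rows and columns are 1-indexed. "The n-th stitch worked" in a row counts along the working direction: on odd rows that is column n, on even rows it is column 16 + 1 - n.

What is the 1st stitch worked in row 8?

Row 8: (8-1) mod 4 = 3, so use chart row 4. Even row -> WS.
Chart row 4 tiled across columns 1-16: k p o p k k k k k p o p k k k k
Wrong side: read the tiled row from column 16 down to 1 and exchange k with p (leave o, x).
Row 8 as worked: p p p p k o k p p p p p k o k p
The 1st stitch worked is p.

Result:
p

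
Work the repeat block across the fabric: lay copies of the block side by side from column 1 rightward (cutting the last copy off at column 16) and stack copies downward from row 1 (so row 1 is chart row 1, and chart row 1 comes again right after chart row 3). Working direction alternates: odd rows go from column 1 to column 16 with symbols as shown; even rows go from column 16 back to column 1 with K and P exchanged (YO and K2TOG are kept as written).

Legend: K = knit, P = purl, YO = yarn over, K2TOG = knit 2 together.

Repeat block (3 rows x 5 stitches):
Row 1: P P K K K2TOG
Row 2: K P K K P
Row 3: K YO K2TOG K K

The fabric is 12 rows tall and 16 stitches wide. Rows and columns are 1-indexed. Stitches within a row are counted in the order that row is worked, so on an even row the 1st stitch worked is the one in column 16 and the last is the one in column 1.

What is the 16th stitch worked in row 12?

Stitch:
P

Derivation:
Row 12 uses chart row ((12-1) mod 3)+1 = 3. Row 12 is even, so WS.
Chart row 3 tiled across columns 1-16: K YO K2TOG K K K YO K2TOG K K K YO K2TOG K K K
WS row: flip the tiled sequence (start at column 16) and apply K<->P; YO and K2TOG stay.
Row 12 as worked: P P P K2TOG YO P P P K2TOG YO P P P K2TOG YO P
Stitch 16 in working order -> P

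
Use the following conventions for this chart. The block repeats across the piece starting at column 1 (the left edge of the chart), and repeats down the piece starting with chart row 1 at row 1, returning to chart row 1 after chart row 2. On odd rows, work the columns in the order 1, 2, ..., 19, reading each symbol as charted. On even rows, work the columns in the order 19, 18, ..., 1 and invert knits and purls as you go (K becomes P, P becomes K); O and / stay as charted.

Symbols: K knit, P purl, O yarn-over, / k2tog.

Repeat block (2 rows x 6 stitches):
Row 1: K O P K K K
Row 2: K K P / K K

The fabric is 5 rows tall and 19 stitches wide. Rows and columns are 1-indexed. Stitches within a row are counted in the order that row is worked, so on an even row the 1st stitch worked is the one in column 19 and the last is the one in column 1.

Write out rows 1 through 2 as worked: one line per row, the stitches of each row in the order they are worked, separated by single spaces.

Result:
K O P K K K K O P K K K K O P K K K K
P P P / K P P P P / K P P P P / K P P

Derivation:
Row 1: chart row 1, RS - tile across columns 1-19 and work as-is.
Row 2: chart row 2, WS - tiled (columns 1-19): K K P / K K K K P / K K K K P / K K K; work from column 19 back to 1 with K<->P swapped.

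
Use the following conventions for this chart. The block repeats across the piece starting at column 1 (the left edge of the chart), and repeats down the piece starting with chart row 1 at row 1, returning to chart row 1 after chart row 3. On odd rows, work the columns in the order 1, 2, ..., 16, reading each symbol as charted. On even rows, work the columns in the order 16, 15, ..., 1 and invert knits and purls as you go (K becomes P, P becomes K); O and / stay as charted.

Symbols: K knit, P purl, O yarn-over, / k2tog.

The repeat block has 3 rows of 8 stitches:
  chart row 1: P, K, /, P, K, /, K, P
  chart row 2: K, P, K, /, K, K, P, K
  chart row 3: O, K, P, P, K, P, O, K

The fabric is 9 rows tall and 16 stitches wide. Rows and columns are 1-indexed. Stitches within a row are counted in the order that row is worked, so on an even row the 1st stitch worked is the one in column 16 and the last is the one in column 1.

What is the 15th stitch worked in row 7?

Stitch:
K

Derivation:
Row 7: (7-1) mod 3 = 0, so use chart row 1. Odd row -> RS.
Chart row 1 tiled across columns 1-16: P K / P K / K P P K / P K / K P
RS: work column 1 to column 16, symbols as charted — the tiled row is the row as worked.
The 15th stitch worked is K.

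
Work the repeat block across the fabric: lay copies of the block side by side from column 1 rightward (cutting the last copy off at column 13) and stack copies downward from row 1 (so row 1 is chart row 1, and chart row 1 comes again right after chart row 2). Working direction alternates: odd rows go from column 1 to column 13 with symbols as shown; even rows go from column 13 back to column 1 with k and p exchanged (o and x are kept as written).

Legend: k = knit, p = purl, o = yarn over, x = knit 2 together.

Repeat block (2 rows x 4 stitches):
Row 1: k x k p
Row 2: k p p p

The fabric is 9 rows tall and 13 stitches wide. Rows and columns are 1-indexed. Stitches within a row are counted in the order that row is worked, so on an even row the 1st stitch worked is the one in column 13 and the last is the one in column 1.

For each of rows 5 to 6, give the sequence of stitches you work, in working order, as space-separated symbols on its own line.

Row 5: chart row 1, RS - tile across columns 1-13 and work as-is.
Row 6: chart row 2, WS - tiled (columns 1-13): k p p p k p p p k p p p k; work from column 13 back to 1 with k<->p swapped.

Result:
k x k p k x k p k x k p k
p k k k p k k k p k k k p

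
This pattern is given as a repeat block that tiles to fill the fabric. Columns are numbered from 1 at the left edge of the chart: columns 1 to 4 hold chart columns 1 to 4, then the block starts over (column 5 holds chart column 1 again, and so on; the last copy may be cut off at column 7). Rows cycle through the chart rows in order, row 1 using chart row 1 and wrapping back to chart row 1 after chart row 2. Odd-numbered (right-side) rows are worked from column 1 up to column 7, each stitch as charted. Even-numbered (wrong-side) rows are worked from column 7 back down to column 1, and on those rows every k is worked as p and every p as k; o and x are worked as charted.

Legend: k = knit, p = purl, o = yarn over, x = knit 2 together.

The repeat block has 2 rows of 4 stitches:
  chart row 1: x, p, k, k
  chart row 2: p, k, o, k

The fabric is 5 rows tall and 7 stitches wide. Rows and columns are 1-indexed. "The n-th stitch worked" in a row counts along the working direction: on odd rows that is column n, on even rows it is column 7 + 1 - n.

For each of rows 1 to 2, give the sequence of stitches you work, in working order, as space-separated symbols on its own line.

Rows as worked:
x p k k x p k
o p k p o p k

Derivation:
Row 1: chart row 1, RS - tile across columns 1-7 and work as-is.
Row 2: chart row 2, WS - tiled (columns 1-7): p k o k p k o; work from column 7 back to 1 with k<->p swapped.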